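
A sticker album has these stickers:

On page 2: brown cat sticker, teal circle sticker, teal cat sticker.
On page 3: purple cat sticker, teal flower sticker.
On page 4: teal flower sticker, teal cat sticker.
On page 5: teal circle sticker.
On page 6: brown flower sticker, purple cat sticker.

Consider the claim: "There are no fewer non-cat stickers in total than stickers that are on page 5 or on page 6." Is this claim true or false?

True

There are 5 non-cat stickers.
There are 3 stickers on page 5 or on page 6.
The claim requires 5 ≥ 3, which holds.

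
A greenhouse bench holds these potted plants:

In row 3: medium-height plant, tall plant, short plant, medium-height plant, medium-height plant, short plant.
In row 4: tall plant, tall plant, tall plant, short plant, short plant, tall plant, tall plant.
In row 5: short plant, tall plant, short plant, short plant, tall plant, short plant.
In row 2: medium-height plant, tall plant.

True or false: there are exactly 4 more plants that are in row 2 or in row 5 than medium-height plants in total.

True

plants in row 2 or in row 5: 8.
medium-height plants: 4.
The claim requires 8 − 4 (= 4) to equal 4, which holds.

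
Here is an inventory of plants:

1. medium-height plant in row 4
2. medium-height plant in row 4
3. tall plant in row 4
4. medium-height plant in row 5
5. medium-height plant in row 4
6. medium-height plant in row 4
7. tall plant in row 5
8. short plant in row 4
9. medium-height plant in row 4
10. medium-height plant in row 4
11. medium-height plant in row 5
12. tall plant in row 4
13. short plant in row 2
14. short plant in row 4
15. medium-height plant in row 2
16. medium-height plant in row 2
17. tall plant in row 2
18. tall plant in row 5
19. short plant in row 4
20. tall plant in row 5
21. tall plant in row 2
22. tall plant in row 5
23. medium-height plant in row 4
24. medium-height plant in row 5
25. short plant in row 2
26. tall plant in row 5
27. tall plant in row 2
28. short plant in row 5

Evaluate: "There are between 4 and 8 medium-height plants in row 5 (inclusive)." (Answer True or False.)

False

|medium-height plants in row 5| = 3.
The claim requires 4 ≤ 3 ≤ 8, which does not hold.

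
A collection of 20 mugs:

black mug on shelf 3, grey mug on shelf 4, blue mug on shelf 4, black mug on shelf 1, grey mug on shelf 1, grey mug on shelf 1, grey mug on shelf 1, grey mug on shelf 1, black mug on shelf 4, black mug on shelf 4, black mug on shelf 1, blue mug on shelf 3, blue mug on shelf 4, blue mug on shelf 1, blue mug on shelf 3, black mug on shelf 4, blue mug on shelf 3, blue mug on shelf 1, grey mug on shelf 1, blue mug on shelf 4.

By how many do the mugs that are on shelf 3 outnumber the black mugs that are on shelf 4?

1

mugs on shelf 3: 4.
black mugs on shelf 4: 3.
4 − 3 = 1.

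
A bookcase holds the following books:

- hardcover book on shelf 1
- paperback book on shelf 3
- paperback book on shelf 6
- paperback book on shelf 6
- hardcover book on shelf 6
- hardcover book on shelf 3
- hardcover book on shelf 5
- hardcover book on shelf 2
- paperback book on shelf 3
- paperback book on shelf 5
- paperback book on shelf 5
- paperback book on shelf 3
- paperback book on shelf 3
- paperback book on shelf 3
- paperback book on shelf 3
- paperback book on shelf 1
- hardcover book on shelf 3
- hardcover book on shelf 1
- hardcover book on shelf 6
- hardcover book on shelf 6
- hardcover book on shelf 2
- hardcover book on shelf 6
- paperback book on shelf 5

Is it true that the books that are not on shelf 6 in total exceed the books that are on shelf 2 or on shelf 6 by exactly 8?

There are 17 books that are not on shelf 6.
There are 8 books on shelf 2 or on shelf 6.
The claim requires 17 − 8 (= 9) to equal 8, which does not hold.

False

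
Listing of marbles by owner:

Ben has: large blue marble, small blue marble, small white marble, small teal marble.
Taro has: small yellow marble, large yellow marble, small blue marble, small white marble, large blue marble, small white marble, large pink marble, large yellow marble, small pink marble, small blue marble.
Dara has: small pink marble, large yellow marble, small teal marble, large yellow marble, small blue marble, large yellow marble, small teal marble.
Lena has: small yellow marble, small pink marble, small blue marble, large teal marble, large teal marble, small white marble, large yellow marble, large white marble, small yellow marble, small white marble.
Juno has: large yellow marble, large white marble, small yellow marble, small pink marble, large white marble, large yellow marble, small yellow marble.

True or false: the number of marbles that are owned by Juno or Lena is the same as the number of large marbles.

Count of marbles owned by Juno or Lena: 17.
There are 16 large marbles.
The claim requires 17 = 16, which does not hold.

False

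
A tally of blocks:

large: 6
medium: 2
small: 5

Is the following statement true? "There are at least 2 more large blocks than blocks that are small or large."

False

There are 6 large blocks.
There are 11 blocks that are small or large.
The claim requires 6 − 11 = -5 ≥ 2, which does not hold.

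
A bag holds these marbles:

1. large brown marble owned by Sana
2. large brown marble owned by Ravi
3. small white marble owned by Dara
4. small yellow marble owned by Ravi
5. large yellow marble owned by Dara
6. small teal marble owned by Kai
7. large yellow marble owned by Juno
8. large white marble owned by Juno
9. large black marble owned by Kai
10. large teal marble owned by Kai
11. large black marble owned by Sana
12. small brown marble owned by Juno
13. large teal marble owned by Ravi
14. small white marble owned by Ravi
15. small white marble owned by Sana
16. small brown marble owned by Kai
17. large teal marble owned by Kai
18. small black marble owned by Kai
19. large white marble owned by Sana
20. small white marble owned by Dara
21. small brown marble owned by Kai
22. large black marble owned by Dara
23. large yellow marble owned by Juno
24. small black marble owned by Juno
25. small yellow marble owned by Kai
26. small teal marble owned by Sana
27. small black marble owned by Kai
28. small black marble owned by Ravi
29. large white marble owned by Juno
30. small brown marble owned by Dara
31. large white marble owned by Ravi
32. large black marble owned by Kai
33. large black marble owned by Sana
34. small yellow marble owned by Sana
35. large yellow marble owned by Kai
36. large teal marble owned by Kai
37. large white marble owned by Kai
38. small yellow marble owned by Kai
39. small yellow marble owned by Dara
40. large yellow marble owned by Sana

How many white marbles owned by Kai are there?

1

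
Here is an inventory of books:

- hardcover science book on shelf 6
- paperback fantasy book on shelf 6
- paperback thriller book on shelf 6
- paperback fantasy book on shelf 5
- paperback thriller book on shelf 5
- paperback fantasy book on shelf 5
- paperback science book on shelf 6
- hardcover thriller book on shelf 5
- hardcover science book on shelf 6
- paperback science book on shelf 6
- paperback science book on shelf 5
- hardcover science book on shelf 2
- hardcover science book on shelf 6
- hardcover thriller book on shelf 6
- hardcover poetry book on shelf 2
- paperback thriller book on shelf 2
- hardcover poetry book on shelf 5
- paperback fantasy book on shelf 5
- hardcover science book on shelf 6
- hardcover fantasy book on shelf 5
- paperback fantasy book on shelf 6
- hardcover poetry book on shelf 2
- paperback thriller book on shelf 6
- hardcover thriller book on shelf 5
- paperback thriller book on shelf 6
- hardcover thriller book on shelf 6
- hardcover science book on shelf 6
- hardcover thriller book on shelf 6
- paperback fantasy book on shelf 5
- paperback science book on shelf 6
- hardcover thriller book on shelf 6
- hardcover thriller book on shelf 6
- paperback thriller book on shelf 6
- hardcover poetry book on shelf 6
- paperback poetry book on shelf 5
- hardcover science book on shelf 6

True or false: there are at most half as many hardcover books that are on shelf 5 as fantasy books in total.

hardcover books on shelf 5: 4.
fantasy books: 7.
The claim requires 2 × 4 = 8 ≤ 7, which does not hold.

False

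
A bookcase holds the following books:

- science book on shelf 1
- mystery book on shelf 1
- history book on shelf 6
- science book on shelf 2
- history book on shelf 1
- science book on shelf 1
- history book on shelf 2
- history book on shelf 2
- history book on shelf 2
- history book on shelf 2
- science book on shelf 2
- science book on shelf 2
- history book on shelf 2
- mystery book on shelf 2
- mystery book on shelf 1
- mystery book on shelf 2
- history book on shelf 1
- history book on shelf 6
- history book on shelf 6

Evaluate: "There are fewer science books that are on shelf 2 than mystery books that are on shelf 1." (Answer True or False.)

False

|science books on shelf 2| = 3.
|mystery books on shelf 1| = 2.
The claim requires 3 < 2, which does not hold.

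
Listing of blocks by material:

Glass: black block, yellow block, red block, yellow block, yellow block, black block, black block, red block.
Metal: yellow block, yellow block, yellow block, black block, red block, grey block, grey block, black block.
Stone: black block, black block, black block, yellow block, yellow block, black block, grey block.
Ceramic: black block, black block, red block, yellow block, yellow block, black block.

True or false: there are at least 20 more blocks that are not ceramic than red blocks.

False

There are 23 blocks that are not ceramic.
There are 4 red blocks.
The claim requires 23 − 4 = 19 ≥ 20, which does not hold.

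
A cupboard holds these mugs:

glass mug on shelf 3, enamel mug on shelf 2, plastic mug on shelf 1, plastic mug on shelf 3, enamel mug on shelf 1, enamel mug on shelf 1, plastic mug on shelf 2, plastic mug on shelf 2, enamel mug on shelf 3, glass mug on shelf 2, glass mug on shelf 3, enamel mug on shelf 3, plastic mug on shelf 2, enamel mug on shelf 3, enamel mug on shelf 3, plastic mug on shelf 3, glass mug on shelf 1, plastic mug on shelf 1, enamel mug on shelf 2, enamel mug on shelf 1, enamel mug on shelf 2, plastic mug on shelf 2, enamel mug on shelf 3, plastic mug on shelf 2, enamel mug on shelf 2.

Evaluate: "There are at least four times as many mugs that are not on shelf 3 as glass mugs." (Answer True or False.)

True

mugs that are not on shelf 3: 16.
glass mugs: 4.
The claim requires 16 ≥ 4 × 4 = 16, which holds.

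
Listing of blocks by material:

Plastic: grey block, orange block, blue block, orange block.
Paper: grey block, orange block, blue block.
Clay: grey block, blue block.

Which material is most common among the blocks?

plastic

Counts by material: plastic 4, paper 3, clay 2.
The maximum is 4, held uniquely by plastic.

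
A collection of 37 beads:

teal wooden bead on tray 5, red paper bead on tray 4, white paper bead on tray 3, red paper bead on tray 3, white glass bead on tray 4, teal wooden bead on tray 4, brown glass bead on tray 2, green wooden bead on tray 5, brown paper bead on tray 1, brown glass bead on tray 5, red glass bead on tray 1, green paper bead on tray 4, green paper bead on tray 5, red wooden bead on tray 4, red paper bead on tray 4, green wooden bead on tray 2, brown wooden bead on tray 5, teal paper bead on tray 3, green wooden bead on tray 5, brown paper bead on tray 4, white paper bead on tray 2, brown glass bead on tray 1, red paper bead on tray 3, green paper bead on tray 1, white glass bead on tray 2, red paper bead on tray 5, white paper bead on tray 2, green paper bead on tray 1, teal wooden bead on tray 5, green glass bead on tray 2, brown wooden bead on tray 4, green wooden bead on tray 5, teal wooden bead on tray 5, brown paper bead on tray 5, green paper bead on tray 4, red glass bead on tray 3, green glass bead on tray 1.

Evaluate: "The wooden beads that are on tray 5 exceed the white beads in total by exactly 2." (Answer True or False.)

True

There are 7 wooden beads on tray 5.
There are 5 white beads.
The claim requires 7 − 5 (= 2) to equal 2, which holds.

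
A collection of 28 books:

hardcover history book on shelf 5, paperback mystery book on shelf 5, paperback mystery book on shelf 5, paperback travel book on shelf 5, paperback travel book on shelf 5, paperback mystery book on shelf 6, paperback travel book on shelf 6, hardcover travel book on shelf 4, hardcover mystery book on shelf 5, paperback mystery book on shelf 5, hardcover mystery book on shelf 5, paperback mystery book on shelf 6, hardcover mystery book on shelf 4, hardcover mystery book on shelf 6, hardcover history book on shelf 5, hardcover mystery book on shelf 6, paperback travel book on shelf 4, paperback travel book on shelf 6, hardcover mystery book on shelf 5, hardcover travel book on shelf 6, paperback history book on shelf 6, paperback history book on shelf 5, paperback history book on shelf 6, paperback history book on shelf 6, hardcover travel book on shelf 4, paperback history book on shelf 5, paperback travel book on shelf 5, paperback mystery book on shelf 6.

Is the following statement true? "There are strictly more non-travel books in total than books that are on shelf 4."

True

non-travel books: 19.
books on shelf 4: 4.
The claim requires 19 > 4, which holds.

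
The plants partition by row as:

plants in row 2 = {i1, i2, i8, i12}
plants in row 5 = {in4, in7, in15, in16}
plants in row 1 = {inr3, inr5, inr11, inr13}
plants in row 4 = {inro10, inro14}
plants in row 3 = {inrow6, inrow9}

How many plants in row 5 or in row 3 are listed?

6

in row 3: 2; in row 5: 4; together 2 + 4 = 6.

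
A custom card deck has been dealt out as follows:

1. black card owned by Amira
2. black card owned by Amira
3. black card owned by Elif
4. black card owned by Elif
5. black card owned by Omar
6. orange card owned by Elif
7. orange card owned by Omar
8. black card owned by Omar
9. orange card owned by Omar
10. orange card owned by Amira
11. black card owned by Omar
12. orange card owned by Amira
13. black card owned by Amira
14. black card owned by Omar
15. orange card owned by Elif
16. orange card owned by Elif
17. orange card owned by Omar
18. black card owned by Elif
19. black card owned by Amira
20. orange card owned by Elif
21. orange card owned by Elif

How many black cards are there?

11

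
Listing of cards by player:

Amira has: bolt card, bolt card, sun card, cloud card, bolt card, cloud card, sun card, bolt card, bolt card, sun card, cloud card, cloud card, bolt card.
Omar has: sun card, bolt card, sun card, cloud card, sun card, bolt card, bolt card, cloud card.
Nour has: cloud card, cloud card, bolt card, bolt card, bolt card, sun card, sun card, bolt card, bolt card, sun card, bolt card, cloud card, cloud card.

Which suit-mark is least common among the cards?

sun

Counts by suit-mark: bolt 15, cloud 10, sun 9.
The minimum is 9, held uniquely by sun.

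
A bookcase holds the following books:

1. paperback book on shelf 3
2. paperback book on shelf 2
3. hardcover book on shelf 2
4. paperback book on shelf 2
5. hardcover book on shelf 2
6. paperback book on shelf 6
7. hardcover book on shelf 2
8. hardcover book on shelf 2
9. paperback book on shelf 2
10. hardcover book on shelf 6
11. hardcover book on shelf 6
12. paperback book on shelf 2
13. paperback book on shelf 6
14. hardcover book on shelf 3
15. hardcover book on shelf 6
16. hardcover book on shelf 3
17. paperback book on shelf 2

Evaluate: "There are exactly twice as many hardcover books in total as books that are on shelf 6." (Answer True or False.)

False

hardcover books: 9.
books on shelf 6: 5.
The claim requires 9 = 2 × 5 = 10, which does not hold.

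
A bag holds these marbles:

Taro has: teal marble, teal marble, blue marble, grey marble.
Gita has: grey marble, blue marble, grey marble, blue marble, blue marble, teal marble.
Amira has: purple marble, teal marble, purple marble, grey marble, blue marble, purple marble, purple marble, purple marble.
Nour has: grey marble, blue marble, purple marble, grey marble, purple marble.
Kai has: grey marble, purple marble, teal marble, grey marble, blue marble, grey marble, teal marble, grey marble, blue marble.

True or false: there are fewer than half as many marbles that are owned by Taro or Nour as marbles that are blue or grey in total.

False

Count of marbles owned by Taro or Nour: 9.
There are 18 marbles that are blue or grey.
The claim requires 2 × 9 = 18 < 18, which does not hold.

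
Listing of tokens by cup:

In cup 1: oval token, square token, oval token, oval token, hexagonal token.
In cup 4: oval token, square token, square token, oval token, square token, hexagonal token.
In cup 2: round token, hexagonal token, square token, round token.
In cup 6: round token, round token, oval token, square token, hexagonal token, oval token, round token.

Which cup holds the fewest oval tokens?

Counts by cup (restricted to oval tokens): cup 1→3, cup 4→2, cup 6→2, cup 2→0.
The minimum is 0, held uniquely by cup 2.

cup 2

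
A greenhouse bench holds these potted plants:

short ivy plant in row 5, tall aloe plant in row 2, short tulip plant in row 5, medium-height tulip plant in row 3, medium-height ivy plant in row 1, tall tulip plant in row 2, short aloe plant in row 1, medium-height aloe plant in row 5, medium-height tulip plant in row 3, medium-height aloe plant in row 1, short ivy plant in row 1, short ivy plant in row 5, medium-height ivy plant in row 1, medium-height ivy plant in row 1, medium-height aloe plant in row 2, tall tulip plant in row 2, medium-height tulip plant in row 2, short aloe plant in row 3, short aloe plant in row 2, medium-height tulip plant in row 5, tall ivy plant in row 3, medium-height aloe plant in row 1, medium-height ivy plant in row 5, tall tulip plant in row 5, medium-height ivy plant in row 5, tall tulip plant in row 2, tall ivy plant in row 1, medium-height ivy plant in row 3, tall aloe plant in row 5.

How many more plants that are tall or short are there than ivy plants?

4

plants that are tall or short: 15.
ivy plants: 11.
15 − 11 = 4.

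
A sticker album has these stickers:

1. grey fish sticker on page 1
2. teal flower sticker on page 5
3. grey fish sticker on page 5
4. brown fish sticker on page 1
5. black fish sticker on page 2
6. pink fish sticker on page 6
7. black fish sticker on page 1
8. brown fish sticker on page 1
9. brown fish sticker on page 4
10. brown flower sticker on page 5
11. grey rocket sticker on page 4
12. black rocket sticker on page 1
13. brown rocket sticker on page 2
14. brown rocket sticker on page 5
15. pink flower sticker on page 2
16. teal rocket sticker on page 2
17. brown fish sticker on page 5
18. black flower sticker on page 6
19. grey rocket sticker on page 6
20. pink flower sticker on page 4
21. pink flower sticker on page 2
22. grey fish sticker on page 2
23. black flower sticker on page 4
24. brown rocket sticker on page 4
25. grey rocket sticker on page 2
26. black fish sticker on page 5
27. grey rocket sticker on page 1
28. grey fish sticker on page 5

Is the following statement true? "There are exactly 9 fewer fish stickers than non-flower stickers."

True

There are 12 fish stickers.
There are 21 non-flower stickers.
The claim requires 21 − 12 (= 9) to equal 9, which holds.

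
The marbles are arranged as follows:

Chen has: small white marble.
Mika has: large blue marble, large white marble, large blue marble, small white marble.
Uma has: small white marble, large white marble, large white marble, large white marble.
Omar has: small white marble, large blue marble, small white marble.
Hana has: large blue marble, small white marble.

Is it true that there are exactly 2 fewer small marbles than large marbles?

|small marbles| = 6.
|large marbles| = 8.
The claim requires 8 − 6 (= 2) to equal 2, which holds.

True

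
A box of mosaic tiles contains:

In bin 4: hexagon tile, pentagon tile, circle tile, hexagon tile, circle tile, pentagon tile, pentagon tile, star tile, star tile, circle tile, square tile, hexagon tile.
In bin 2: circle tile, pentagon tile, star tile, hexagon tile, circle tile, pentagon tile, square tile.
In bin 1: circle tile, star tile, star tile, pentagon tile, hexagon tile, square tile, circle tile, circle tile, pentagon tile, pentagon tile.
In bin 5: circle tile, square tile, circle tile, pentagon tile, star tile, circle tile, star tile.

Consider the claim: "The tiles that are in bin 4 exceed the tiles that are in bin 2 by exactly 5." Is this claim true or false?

True

|tiles in bin 4| = 12.
|tiles in bin 2| = 7.
The claim requires 12 − 7 (= 5) to equal 5, which holds.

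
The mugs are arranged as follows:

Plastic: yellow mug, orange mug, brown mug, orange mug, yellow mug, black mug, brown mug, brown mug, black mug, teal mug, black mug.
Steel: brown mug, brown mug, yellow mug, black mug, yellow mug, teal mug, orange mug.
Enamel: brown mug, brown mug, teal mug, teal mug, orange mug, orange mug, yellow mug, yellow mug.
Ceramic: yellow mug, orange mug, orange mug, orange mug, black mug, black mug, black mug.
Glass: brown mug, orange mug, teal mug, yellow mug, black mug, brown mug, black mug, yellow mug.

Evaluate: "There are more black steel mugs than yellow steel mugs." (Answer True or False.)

|black steel mugs| = 1.
|yellow steel mugs| = 2.
The claim requires 1 > 2, which does not hold.

False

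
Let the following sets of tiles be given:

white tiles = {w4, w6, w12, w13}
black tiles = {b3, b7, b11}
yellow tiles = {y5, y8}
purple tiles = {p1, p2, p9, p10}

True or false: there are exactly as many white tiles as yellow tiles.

False

|white tiles| = 4.
|yellow tiles| = 2.
The claim requires 4 = 2, which does not hold.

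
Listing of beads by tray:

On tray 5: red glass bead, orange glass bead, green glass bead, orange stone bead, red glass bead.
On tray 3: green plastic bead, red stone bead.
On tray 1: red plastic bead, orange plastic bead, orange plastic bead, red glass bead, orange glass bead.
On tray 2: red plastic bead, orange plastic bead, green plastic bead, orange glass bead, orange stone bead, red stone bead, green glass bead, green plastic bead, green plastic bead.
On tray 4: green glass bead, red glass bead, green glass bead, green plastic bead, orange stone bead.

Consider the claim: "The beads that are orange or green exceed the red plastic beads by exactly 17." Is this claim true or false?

There are 18 beads that are orange or green.
There are 2 red plastic beads.
The claim requires 18 − 2 (= 16) to equal 17, which does not hold.

False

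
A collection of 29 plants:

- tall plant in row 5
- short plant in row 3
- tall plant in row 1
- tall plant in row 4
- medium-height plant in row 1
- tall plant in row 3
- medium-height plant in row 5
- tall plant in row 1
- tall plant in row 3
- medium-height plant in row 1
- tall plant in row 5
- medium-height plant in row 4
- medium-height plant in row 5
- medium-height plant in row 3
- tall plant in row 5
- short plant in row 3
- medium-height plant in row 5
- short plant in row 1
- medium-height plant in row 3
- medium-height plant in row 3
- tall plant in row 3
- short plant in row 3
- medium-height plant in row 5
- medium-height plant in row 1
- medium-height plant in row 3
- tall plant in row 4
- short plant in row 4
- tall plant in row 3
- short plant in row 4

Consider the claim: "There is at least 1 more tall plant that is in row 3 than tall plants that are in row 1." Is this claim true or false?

|tall plants in row 3| = 4.
|tall plants in row 1| = 2.
The claim requires 4 − 2 = 2 ≥ 1, which holds.

True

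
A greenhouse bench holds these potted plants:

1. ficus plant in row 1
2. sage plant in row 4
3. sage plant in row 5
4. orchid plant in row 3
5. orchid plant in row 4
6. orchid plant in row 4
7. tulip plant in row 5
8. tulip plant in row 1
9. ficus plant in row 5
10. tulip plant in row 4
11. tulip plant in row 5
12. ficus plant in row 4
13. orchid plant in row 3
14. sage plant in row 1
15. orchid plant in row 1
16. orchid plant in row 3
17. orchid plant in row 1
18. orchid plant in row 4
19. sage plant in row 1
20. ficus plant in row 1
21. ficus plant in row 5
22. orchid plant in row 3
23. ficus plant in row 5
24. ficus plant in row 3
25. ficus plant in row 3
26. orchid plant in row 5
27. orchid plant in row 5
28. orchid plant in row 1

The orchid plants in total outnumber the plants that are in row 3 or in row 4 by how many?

orchid plants: 12.
plants in row 3 or in row 4: 12.
12 − 12 = 0.

0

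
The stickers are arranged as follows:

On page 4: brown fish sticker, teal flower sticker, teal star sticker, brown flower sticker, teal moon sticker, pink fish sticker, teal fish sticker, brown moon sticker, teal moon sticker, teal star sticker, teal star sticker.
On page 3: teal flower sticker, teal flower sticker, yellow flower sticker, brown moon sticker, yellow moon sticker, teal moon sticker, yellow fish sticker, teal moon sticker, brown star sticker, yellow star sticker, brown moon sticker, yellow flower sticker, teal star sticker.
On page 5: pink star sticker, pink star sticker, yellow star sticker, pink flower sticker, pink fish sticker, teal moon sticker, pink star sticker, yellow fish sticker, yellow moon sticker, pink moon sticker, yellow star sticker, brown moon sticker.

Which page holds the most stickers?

page 3

Counts by page: page 3→13, page 5→12, page 4→11.
The maximum is 13, held uniquely by page 3.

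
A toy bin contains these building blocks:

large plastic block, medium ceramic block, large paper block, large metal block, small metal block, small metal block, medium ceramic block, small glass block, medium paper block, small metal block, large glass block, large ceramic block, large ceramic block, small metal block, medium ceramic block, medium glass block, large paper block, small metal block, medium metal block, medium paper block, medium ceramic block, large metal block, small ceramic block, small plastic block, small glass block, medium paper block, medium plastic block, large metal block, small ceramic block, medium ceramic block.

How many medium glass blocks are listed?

1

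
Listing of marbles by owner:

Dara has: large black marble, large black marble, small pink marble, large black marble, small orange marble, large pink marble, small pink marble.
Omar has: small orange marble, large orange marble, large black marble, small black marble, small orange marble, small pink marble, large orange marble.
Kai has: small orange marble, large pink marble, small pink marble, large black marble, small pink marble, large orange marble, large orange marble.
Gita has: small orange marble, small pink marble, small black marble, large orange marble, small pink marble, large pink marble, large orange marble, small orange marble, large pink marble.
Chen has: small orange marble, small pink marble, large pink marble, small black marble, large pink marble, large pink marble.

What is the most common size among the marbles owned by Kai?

Counts by size (restricted to marbles owned by Kai): large 4, small 3.
The maximum is 4, held uniquely by large.

large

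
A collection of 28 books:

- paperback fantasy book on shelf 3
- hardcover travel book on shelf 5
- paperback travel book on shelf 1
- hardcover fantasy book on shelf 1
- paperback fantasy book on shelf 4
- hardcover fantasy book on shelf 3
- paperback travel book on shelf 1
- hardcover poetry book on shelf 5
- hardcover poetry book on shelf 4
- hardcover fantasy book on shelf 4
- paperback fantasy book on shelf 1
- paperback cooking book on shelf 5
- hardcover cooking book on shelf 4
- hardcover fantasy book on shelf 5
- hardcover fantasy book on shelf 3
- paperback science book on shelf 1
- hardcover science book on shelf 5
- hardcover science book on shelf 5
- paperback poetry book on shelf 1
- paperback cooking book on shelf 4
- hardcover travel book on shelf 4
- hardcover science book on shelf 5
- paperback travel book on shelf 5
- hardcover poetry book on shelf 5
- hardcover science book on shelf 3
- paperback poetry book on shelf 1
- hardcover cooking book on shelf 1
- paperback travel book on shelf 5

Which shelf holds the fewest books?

Counts by shelf: shelf 5→10, shelf 1→8, shelf 4→6, shelf 3→4.
The minimum is 4, held uniquely by shelf 3.

shelf 3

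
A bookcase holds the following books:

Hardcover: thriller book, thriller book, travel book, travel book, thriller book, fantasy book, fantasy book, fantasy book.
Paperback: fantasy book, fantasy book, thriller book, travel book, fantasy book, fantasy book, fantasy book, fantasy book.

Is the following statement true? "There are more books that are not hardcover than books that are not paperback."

False

|books that are not hardcover| = 8.
|books that are not paperback| = 8.
The claim requires 8 > 8, which does not hold.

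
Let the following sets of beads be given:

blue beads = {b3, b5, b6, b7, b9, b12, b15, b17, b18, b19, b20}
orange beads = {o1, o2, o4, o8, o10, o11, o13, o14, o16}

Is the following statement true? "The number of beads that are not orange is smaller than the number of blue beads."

False

|beads that are not orange| = 11.
|blue beads| = 11.
The claim requires 11 < 11, which does not hold.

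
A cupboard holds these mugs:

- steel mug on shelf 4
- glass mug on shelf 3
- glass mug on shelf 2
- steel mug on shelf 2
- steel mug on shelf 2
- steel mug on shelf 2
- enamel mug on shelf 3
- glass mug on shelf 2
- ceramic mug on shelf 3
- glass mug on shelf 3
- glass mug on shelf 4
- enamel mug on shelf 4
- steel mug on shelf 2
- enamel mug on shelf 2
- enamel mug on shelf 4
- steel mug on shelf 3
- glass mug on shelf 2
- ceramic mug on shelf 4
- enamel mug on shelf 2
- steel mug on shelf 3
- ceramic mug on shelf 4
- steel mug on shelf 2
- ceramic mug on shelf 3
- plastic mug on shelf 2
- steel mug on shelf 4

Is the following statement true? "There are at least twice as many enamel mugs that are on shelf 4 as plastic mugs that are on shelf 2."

There are 2 enamel mugs on shelf 4.
There is 1 plastic mug on shelf 2.
The claim requires 2 ≥ 2 × 1 = 2, which holds.

True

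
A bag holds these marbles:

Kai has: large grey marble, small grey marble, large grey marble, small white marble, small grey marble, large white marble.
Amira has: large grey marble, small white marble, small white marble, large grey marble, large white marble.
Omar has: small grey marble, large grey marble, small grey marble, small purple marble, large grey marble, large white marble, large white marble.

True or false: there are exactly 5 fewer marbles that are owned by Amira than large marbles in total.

True

Count of marbles owned by Amira: 5.
There are 10 large marbles.
The claim requires 10 − 5 (= 5) to equal 5, which holds.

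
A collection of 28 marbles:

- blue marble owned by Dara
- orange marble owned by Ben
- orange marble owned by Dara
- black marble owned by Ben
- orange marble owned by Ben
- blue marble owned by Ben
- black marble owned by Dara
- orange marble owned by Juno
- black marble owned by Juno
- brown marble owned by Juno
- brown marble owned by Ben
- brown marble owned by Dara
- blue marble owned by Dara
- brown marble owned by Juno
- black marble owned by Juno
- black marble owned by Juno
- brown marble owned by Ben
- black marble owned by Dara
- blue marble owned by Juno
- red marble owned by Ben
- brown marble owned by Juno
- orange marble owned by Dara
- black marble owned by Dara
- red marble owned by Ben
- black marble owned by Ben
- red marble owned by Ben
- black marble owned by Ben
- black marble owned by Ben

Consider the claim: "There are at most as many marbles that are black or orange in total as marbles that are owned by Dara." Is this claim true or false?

|marbles that are black or orange| = 15.
|marbles owned by Dara| = 8.
The claim requires 15 ≤ 8, which does not hold.

False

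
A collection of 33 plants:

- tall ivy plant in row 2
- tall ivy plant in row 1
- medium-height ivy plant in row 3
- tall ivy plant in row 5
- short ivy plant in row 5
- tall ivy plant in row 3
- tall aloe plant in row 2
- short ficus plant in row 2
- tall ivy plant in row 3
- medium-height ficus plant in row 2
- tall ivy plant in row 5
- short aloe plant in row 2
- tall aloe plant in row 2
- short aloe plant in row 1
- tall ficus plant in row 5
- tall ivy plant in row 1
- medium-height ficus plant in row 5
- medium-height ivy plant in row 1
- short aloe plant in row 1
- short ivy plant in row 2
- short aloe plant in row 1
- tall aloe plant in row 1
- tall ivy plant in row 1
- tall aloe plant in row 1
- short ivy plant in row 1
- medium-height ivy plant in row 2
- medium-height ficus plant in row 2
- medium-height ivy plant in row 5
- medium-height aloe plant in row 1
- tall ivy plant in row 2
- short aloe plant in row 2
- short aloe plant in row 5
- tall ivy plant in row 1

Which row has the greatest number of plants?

row 1

Counts by row: row 1→12, row 2→11, row 5→7, row 3→3.
The maximum is 12, held uniquely by row 1.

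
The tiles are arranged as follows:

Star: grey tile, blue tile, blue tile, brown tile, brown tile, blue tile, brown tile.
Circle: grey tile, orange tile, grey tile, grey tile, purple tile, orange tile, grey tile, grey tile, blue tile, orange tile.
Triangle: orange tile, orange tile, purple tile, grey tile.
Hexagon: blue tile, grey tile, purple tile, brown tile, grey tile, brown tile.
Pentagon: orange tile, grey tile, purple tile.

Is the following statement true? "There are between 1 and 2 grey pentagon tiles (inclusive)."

True

|grey pentagon tiles| = 1.
The claim requires 1 ≤ 1 ≤ 2, which holds.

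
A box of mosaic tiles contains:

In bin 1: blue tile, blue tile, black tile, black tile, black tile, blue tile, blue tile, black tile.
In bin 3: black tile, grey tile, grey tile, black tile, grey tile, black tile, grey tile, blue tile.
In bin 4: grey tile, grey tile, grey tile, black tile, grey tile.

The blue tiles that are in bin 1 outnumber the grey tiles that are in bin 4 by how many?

0

blue tiles in bin 1: 4.
grey tiles in bin 4: 4.
4 − 4 = 0.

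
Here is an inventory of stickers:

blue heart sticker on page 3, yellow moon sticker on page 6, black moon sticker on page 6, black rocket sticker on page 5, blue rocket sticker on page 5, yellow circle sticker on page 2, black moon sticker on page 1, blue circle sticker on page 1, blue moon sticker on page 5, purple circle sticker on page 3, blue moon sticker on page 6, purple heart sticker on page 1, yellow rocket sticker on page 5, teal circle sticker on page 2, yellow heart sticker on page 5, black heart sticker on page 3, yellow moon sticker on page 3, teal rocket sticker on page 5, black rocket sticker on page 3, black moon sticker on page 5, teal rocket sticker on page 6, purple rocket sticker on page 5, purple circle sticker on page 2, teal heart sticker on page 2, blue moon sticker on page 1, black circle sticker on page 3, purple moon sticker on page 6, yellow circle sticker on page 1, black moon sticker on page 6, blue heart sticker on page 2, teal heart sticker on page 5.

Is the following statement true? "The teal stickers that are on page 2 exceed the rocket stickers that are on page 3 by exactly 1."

True

|teal stickers on page 2| = 2.
|rocket stickers on page 3| = 1.
The claim requires 2 − 1 (= 1) to equal 1, which holds.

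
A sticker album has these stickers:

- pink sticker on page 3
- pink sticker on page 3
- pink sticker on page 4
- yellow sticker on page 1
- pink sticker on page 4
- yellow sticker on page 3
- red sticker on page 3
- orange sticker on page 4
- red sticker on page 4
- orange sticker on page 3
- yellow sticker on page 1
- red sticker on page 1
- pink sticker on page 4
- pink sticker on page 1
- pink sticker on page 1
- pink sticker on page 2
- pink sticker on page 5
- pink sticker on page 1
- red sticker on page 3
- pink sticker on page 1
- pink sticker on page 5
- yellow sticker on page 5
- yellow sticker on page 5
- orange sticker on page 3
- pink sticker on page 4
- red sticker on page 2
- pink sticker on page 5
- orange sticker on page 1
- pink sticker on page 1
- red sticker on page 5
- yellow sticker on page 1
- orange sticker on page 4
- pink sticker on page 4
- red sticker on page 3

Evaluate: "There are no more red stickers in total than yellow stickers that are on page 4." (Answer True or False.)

False

red stickers: 7.
yellow stickers on page 4: 0.
The claim requires 7 ≤ 0, which does not hold.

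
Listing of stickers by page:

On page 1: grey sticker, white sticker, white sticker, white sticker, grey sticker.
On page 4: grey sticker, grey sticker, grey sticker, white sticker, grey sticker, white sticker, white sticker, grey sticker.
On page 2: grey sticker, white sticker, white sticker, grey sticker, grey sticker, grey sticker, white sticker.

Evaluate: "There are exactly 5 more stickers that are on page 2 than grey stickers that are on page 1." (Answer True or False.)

|stickers on page 2| = 7.
|grey stickers on page 1| = 2.
The claim requires 7 − 2 (= 5) to equal 5, which holds.

True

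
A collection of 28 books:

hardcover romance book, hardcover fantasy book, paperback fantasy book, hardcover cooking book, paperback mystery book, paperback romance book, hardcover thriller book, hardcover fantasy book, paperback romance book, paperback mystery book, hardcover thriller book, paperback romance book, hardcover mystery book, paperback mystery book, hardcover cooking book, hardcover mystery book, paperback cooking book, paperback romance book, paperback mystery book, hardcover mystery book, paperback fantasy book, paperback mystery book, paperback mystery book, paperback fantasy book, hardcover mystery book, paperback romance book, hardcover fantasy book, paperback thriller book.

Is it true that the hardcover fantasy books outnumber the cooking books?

False

|hardcover fantasy books| = 3.
|cooking books| = 3.
The claim requires 3 > 3, which does not hold.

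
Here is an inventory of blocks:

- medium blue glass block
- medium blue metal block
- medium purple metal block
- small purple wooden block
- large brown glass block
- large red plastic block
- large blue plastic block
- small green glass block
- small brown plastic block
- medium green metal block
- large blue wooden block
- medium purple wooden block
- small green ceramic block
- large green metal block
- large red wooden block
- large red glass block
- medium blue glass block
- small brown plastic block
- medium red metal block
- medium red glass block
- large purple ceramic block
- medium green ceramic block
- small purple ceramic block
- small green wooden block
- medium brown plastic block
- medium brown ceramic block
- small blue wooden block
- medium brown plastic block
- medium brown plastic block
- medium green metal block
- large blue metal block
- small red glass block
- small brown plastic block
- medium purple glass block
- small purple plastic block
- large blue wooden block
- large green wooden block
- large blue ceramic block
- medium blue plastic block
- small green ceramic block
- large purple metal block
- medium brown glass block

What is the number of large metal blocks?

3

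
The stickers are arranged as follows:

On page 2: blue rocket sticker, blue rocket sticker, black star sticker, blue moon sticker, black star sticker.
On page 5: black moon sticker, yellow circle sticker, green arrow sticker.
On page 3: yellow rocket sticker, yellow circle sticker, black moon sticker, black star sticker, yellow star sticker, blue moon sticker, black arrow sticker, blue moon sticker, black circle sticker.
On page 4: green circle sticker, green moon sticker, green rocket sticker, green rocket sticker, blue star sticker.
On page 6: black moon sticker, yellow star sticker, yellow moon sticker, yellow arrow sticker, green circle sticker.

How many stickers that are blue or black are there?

14

black: 8; blue: 6; together 8 + 6 = 14.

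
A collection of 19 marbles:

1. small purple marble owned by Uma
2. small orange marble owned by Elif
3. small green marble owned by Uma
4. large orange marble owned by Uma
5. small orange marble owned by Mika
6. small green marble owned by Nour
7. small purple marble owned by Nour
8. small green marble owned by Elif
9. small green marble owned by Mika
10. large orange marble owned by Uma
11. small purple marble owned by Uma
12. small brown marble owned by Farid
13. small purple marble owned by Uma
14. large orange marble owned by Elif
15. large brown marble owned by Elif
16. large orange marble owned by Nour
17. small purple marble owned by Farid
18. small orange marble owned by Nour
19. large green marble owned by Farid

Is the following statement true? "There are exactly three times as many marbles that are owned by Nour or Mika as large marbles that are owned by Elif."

True

marbles owned by Nour or Mika: 6.
large marbles owned by Elif: 2.
The claim requires 6 = 3 × 2 = 6, which holds.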